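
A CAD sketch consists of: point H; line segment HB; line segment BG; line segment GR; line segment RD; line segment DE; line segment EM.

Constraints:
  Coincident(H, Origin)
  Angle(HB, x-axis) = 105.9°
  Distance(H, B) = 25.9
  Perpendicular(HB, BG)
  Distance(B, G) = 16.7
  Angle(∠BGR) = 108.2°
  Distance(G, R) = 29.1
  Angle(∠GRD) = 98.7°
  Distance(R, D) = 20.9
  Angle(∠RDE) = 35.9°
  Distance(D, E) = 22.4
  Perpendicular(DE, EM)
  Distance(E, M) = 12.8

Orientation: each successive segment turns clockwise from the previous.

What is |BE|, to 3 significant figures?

24.4

H is at the origin; HB runs at 105.9° with length 25.9, so B = (-7.10, 24.9). The perpendicularity gives BG at right angles to HB, so BG runs at 15.9°; with |BG| = 16.7, G = (8.97, 29.5). ∠BGR = 108.2° gives GR at -55.9° from the x-axis; with |GR| = 29.1, R = (25.3, 5.39). ∠GRD = 98.7° gives RD at -137° from the x-axis; with |RD| = 20.9, D = (9.95, -8.81). ∠RDE = 35.9° gives DE at 78.7° from the x-axis; with |DE| = 22.4, E = (14.3, 13.2). Then |BE| = |E − B| = 24.4.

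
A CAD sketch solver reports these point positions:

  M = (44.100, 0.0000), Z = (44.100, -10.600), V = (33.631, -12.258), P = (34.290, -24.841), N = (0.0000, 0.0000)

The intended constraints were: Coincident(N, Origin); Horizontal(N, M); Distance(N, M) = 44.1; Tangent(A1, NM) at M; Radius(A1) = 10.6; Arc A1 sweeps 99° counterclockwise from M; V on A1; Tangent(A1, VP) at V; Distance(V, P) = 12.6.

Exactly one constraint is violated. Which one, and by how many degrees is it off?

Tangent(A1, VP) at V — off by 6.00°.

N = (0.00, 0.00) ✓; N.y = 0.00, M.y = 0.00 ✓; |NM| = 44.10 ✓; ∠(ZM, MN) = 90.00° ✓; |ZM| = 10.60 ✓; bearing(Z→V) − bearing(Z→M) = 99.00° ✓; |ZV| = 10.60 ✓; ∠(ZV, VP) = 96.00° ✗; |VP| = 12.60 ✓.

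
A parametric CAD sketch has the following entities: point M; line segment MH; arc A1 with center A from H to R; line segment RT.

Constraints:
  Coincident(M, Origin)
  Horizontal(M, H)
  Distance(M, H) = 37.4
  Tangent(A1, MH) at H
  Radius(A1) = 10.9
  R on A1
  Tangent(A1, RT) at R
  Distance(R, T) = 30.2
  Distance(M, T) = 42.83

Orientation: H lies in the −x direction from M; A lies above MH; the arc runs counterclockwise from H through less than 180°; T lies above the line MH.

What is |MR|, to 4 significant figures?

28.08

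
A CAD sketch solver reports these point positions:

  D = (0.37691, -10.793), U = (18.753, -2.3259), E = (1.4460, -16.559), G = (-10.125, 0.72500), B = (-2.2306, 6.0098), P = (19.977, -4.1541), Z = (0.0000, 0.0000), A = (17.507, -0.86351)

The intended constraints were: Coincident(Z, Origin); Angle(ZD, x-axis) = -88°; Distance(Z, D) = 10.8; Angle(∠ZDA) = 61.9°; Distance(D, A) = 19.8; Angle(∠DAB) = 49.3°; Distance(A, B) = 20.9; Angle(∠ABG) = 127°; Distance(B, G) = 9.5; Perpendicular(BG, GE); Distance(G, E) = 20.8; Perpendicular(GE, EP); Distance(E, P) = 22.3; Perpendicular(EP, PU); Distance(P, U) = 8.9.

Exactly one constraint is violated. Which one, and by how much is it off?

Distance(P, U) = 8.9 — off by 6.70.

Z = (0.00, 0.00) ✓; ZD at -88.00° ✓; |ZD| = 10.80 ✓; ∠ZDA = 61.90° ✓; |DA| = 19.80 ✓; ∠DAB = 49.30° ✓; |AB| = 20.90 ✓; ∠ABG = 127.0° ✓; |BG| = 9.500 ✓; ∠(BG, GE) = 90.00° ✓; |GE| = 20.80 ✓; ∠(GE, EP) = 90.00° ✓; |EP| = 22.30 ✓; ∠(EP, PU) = 90.00° ✓; |PU| = 2.200 ✗.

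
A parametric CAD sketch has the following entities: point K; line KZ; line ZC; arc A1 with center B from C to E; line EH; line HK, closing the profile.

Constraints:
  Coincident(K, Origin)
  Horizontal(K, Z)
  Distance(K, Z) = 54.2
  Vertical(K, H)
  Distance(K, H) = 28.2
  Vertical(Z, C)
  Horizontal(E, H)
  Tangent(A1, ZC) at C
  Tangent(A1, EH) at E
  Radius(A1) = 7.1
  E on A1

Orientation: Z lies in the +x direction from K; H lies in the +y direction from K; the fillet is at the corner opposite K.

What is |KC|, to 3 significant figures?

58.2

The virtual corner opposite K is at (54.2, 28.2). Since A1 is tangent to ZC there, BC ⟂ ZC and the tangent condition forces BE to be normal to EH, with radius 7.1, so the center B sits 7.1 in from both sides at B = (47.1, 21.1). That places the tangent points at C = (54.2, 21.1) on ZC and E = (47.1, 28.2) on EH. Then |KC| = |C − K| = 58.2.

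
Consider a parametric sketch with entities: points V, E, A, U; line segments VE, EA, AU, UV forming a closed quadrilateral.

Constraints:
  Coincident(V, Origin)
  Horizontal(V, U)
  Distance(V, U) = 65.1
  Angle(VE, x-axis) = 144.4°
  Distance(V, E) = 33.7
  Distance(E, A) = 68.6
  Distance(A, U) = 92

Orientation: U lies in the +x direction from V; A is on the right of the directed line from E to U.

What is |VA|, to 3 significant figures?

49.5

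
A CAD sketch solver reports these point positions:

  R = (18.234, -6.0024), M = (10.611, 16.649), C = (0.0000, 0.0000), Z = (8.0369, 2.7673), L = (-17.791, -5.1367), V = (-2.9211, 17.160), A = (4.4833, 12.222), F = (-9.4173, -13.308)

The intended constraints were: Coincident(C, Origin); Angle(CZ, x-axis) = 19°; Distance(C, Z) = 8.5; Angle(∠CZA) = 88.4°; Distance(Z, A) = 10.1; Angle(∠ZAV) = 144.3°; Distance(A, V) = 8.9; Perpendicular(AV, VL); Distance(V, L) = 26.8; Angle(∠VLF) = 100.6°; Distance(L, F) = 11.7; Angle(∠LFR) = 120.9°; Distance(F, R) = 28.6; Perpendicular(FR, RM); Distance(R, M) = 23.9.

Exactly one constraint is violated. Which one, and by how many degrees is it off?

Perpendicular(FR, RM) — off by 3.80°.

C = (0.00, 0.00) ✓; CZ at 19.00° ✓; |CZ| = 8.500 ✓; ∠CZA = 88.40° ✓; |ZA| = 10.10 ✓; ∠ZAV = 144.3° ✓; |AV| = 8.900 ✓; ∠(AV, VL) = 90.00° ✓; |VL| = 26.80 ✓; ∠VLF = 100.6° ✓; |LF| = 11.70 ✓; ∠LFR = 120.9° ✓; |FR| = 28.60 ✓; ∠(FR, RM) = 93.80° ✗; |RM| = 23.90 ✓.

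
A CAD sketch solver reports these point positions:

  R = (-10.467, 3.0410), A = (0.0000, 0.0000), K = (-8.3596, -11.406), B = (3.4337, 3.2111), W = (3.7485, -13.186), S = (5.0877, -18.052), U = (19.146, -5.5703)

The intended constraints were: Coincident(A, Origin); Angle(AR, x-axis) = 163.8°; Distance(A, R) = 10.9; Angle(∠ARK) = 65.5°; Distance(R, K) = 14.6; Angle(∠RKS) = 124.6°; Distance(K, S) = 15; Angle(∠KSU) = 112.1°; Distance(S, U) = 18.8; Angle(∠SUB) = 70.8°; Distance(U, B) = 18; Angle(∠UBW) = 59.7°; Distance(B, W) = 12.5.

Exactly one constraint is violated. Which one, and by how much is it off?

Distance(B, W) = 12.5 — off by 3.90.

A = (0.00, 0.00) ✓; AR at 163.8° ✓; |AR| = 10.90 ✓; ∠ARK = 65.50° ✓; |RK| = 14.60 ✓; ∠RKS = 124.6° ✓; |KS| = 15.00 ✓; ∠KSU = 112.1° ✓; |SU| = 18.80 ✓; ∠SUB = 70.80° ✓; |UB| = 18.00 ✓; ∠UBW = 59.70° ✓; |BW| = 16.40 ✗.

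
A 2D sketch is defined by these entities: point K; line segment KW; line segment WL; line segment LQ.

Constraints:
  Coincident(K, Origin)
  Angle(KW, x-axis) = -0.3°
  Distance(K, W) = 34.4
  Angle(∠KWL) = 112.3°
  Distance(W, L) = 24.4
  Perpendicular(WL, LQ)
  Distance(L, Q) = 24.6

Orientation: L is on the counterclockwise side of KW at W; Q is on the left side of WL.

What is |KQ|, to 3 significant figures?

38.1

K is at the origin; KW runs at -0.3° with length 34.4, so W = 34.4·(cos -0.3°, sin -0.3°) = (34.4, -0.180). ∠KWL = 112.3°, so WL runs at -0.3° + (180° − 112.3°) = 67.4° from the x-axis; with |WL| = 24.4, L = W + 24.4·(cos 67.4°, sin 67.4°) = (43.8, 22.3). WL is perpendicular to LQ; with |LQ| = 24.6 on the left of WL, Q = L + 24.6·(-0.923, 0.384) = (21.1, 31.8). Then |KQ| = |Q − K| = 38.1.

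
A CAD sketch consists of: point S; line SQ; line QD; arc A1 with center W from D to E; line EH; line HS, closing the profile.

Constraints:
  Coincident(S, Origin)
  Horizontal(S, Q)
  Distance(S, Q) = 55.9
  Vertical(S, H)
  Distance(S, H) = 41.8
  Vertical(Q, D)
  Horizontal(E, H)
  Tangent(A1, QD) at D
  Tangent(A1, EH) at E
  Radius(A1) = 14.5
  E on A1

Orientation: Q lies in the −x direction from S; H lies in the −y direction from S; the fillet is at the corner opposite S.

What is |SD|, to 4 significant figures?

62.21

S is at the origin; S and Q share the same y with |SQ| = 55.9 and Q on the −x side, so Q = (-55.90, 0.000). S and H share the same x with |SH| = 41.8 and H on the −y side, so H = (0.000, -41.80). The virtual corner opposite S is at (-55.90, -41.80). A1 meets QD tangentially, so WD is at right angles to QD and tangency of A1 to EH means the radius WE is perpendicular to EH, with radius 14.5, so the center W sits 14.5 in from both sides at W = (-41.40, -27.30). That places the tangent points at D = (-55.90, -27.30) on QD and E = (-41.40, -41.80) on EH. Then |SD| = |D − S| = 62.21.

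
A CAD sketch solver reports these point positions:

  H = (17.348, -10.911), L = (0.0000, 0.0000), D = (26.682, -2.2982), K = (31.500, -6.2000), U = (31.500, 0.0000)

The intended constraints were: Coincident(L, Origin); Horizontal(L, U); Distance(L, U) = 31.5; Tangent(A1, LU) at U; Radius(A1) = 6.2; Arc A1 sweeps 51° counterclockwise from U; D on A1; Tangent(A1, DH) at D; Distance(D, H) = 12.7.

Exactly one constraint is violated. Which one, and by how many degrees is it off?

Tangent(A1, DH) at D — off by 8.30°.

L = (0.00, 0.00) ✓; L.y = 0.00, U.y = 0.00 ✓; |LU| = 31.50 ✓; ∠(KU, UL) = 90.00° ✓; |KU| = 6.200 ✓; bearing(K→D) − bearing(K→U) = 51.00° ✓; |KD| = 6.200 ✓; ∠(KD, DH) = 98.30° ✗; |DH| = 12.70 ✓.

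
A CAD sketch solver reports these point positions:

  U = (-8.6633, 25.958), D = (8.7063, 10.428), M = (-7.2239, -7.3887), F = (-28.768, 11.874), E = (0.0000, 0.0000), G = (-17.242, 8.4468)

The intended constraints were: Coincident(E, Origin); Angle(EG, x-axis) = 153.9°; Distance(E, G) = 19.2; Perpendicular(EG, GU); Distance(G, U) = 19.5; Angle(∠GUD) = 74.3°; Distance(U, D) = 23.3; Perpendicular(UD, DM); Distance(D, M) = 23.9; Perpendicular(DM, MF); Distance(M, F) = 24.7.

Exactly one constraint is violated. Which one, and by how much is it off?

Distance(M, F) = 24.7 — off by 4.20.

E = (0.00, 0.00) ✓; EG at 153.9° ✓; |EG| = 19.20 ✓; ∠(EG, GU) = 90.00° ✓; |GU| = 19.50 ✓; ∠GUD = 74.30° ✓; |UD| = 23.30 ✓; ∠(UD, DM) = 90.00° ✓; |DM| = 23.90 ✓; ∠(DM, MF) = 90.00° ✓; |MF| = 28.90 ✗.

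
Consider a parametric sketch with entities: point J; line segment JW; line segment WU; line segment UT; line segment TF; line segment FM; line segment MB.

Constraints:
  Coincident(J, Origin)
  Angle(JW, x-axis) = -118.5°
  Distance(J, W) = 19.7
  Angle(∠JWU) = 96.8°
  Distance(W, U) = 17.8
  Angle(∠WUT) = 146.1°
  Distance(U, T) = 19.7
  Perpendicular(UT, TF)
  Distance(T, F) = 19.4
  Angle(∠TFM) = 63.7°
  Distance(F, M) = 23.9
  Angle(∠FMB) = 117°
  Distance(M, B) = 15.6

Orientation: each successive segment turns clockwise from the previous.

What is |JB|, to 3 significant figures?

34.5

∠TFM = 63.7° gives FM at -81.9° from the x-axis; with |FM| = 23.9, M = (-17.7, -7.18). ∠FMB = 117.0° gives MB at -145° from the x-axis; with |MB| = 15.6, B = (-30.5, -16.1). Then |JB| = |B − J| = 34.5.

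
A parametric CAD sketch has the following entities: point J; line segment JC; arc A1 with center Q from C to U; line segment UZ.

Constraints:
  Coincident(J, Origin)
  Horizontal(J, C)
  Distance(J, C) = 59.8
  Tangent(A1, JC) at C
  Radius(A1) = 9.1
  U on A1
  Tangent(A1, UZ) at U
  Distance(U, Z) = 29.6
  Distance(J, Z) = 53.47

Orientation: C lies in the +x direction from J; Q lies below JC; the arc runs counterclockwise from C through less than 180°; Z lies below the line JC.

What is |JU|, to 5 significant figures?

51.582

Checks: |QU| = 9.100 ✓; ∠(QU, UZ) = 90.00° ✓; |UZ| = 29.60 ✓; |JZ| = 53.47 ✓.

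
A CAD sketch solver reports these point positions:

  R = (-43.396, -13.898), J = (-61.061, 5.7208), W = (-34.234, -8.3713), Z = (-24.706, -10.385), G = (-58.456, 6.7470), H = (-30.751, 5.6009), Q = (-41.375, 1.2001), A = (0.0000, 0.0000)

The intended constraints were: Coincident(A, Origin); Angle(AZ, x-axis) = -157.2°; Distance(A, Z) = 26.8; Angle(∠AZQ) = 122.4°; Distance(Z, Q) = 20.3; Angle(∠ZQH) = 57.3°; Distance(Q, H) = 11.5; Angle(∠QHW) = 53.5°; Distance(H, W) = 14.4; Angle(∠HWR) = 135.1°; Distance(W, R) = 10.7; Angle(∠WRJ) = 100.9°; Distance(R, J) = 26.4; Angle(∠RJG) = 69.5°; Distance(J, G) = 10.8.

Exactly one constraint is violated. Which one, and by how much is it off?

Distance(J, G) = 10.8 — off by 8.00.

A = (0.00, 0.00) ✓; AZ at -157.2° ✓; |AZ| = 26.80 ✓; ∠AZQ = 122.4° ✓; |ZQ| = 20.30 ✓; ∠ZQH = 57.30° ✓; |QH| = 11.50 ✓; ∠QHW = 53.50° ✓; |HW| = 14.40 ✓; ∠HWR = 135.1° ✓; |WR| = 10.70 ✓; ∠WRJ = 100.9° ✓; |RJ| = 26.40 ✓; ∠RJG = 69.50° ✓; |JG| = 2.800 ✗.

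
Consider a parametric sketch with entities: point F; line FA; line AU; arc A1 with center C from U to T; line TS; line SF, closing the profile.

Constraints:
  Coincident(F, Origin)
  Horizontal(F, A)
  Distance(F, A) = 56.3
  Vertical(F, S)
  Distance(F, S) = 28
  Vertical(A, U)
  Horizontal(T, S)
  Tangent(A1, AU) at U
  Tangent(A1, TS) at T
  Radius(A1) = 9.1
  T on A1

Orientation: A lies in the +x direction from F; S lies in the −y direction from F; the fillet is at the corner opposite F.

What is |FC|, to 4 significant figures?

50.84

F is at the origin; FA is horizontal with |FA| = 56.3 and A on the +x side, so A = (56.30, 0.000). FS is vertical with |FS| = 28.0 and S on the −y side, so S = (0.000, -28.00). The virtual corner opposite F is at (56.30, -28.00). The tangent condition forces CU to be normal to AU and tangency of A1 to TS means the radius CT is perpendicular to TS, with radius 9.1, so the center C sits 9.1 in from both sides at C = (47.20, -18.90). Then |FC| = |C − F| = 50.84.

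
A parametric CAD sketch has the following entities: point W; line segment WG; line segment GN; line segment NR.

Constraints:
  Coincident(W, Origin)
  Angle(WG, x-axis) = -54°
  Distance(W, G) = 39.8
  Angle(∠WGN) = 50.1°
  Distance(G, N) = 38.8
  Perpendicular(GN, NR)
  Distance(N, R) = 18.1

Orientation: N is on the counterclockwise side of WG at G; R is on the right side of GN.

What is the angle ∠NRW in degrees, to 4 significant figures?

15.26°

W is at the origin; WG runs at -54.0° with length 39.8, so G = 39.8·(cos -54.0°, sin -54.0°) = (23.39, -32.20). ∠WGN = 50.1°, so GN runs at -54.0° + (180° − 50.1°) = 75.90° from the x-axis; with |GN| = 38.8, N = G + 38.8·(cos 75.90°, sin 75.90°) = (32.85, 5.432). The perpendicularity gives NR at right angles to GN; with |NR| = 18.1 on the right of GN, R = N + 18.1·(0.9699, -0.2436) = (50.40, 1.023). Then cos ∠NRW = RN·RW / (|RN||RW|), giving 15.26°.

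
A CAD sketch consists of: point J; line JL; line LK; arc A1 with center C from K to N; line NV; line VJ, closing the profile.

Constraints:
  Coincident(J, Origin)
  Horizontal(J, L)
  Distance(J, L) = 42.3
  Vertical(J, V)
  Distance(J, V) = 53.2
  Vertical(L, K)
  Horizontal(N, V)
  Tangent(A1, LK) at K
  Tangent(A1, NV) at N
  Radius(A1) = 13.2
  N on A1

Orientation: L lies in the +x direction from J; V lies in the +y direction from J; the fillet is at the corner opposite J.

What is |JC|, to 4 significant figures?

49.47

J is at the origin; JL is horizontal with |JL| = 42.3 and L on the +x side, so L = (42.30, 0.000). JV is vertical with |JV| = 53.2 and V on the +y side, so V = (0.000, 53.20). The virtual corner opposite J is at (42.30, 53.20). A1 meets LK tangentially, so CK is at right angles to LK and tangency of A1 to NV means the radius CN is perpendicular to NV, with radius 13.2, so the center C sits 13.2 in from both sides at C = (29.10, 40.00). Then |JC| = |C − J| = 49.47.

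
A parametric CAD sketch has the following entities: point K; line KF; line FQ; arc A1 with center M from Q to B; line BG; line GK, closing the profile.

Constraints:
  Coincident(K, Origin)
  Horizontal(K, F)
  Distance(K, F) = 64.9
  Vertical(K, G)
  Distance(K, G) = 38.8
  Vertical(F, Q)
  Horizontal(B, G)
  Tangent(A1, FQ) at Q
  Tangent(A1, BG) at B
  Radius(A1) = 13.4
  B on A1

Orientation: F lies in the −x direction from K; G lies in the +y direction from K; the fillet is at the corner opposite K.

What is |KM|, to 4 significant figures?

57.42

KG is vertical with |KG| = 38.8 and G on the +y side, so G = (0.000, 38.80). The virtual corner opposite K is at (-64.90, 38.80). Since A1 is tangent to FQ there, MQ ⟂ FQ and A1 meets BG tangentially, so MB is at right angles to BG, with radius 13.4, so the center M sits 13.4 in from both sides at M = (-51.50, 25.40). Then |KM| = |M − K| = 57.42.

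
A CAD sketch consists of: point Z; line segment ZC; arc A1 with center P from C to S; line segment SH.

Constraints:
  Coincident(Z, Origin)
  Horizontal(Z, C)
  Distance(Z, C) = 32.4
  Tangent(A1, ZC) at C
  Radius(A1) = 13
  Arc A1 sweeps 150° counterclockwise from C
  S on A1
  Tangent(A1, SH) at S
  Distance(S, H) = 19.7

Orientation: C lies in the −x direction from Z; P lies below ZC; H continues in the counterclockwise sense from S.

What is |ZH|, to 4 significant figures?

40.50

On A1, C sits at bearing 90° from P; a 150° counterclockwise sweep puts S at bearing 240°, so S = P + 13.0·(cos 240°, sin 240°) = (-38.90, -24.26). A1 meets SH tangentially, so PS is at right angles to SH, so SH runs along (−sin 240°, cos 240°); with |SH| = 19.7, H = (-21.84, -34.11). Then |ZH| = |H − Z| = 40.50.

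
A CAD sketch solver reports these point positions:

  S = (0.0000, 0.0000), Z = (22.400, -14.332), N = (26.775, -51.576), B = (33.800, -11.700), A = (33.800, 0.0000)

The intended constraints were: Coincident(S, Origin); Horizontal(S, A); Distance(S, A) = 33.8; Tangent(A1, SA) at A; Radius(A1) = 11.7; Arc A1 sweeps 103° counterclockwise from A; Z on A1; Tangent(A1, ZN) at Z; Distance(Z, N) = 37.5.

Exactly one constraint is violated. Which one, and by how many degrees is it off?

Tangent(A1, ZN) at Z — off by 6.30°.

S = (0.00, 0.00) ✓; S.y = 0.00, A.y = 0.00 ✓; |SA| = 33.80 ✓; ∠(BA, AS) = 90.00° ✓; |BA| = 11.70 ✓; bearing(B→Z) − bearing(B→A) = 103.0° ✓; |BZ| = 11.70 ✓; ∠(BZ, ZN) = 96.30° ✗; |ZN| = 37.50 ✓.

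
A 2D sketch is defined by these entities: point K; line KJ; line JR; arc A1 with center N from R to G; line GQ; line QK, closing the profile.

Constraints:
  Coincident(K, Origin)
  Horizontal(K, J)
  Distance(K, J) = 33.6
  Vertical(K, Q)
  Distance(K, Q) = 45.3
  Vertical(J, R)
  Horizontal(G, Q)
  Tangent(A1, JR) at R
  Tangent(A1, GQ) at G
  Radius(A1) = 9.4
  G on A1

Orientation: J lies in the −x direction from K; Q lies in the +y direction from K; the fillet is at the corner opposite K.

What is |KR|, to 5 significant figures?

49.171

K is at the origin; KJ is horizontal with |KJ| = 33.6 and J on the −x side, so J = (-33.600, 0.0000). K and Q share the same x with |KQ| = 45.3 and Q on the +y side, so Q = (0.0000, 45.300). The virtual corner opposite K is at (-33.600, 45.300). The tangent condition forces NR to be normal to JR and since A1 is tangent to GQ there, NG ⟂ GQ, with radius 9.4, so the center N sits 9.4 in from both sides at N = (-24.200, 35.900). That places the tangent points at R = (-33.600, 35.900) on JR and G = (-24.200, 45.300) on GQ. Then |KR| = |R − K| = 49.171.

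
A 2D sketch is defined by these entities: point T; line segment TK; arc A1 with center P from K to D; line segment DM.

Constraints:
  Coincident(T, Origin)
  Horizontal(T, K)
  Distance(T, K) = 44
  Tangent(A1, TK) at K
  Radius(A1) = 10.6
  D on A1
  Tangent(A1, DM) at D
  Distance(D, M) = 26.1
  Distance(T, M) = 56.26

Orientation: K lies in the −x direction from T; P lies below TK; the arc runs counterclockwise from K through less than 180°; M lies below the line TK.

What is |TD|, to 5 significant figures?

55.572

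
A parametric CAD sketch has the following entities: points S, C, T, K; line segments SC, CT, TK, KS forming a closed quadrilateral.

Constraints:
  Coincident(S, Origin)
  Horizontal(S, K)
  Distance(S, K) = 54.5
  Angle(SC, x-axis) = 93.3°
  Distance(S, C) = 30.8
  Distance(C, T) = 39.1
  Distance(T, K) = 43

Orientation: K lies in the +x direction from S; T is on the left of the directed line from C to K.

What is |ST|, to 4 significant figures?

53.39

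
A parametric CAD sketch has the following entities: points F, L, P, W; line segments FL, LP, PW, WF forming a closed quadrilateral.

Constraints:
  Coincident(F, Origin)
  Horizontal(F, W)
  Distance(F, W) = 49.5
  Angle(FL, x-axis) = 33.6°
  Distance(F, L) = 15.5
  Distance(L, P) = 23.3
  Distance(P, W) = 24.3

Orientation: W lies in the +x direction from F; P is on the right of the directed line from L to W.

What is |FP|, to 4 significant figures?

28.96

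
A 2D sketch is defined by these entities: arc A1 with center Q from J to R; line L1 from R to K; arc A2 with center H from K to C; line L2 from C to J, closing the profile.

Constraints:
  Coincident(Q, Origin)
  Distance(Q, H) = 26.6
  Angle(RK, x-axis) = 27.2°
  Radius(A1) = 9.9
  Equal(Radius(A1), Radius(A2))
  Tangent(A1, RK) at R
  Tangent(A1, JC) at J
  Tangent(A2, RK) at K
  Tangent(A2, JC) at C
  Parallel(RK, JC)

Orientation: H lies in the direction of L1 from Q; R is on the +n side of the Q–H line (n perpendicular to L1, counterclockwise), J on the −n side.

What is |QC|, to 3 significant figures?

28.4

Tangency of A1 to both parallel lines with radius 9.9 puts R and J at Q ± 9.9·n: R = (-4.53, 8.81), J = (4.53, -8.81). Equal radii place K and C the same way about H: K = H + 9.9·n = (19.1, 21.0), C = H − 9.9·n = (28.2, 3.35). Then |QC| = |C − Q| = 28.4.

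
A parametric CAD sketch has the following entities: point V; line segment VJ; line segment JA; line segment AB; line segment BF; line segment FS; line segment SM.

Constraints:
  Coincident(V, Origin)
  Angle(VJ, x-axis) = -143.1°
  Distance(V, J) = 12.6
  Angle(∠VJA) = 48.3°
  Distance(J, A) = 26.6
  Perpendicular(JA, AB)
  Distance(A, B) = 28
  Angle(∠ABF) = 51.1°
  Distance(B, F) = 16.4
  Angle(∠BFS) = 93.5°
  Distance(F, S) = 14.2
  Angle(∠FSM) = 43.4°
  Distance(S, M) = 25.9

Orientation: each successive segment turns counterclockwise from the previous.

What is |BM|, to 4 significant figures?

3.888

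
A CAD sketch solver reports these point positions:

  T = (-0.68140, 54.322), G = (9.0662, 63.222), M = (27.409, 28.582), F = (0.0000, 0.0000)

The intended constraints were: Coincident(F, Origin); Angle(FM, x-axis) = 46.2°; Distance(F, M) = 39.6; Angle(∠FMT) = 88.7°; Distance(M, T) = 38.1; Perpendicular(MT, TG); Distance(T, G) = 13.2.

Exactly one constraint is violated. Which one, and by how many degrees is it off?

Perpendicular(MT, TG) — off by 5.10°.

F = (0.00, 0.00) ✓; FM at 46.20° ✓; |FM| = 39.60 ✓; ∠FMT = 88.70° ✓; |MT| = 38.10 ✓; ∠(MT, TG) = 95.10° ✗; |TG| = 13.20 ✓.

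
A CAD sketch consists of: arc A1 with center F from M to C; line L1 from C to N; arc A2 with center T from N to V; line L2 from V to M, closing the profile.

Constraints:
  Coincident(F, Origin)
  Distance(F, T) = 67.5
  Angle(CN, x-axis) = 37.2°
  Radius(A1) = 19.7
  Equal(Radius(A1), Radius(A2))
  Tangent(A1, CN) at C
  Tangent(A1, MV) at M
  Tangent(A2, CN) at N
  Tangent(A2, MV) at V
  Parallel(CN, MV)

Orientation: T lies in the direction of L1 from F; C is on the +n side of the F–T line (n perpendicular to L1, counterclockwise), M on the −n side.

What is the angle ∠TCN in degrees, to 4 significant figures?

16.27°

The slot axis is L1's direction at 37.2°, so u = (cos 37.2°, sin 37.2°) = (0.7965, 0.6046) and n = (−sin 37.2°, cos 37.2°) = (-0.6046, 0.7965). F is at the origin and T lies 67.5 along u from F, so T = 67.5·u = (53.77, 40.81). Tangency of A1 to both parallel lines with radius 19.7 puts C and M at F ± 19.7·n: C = (-11.91, 15.69), M = (11.91, -15.69). Equal radii place N and V the same way about T: N = T + 19.7·n = (41.86, 56.50), V = T − 19.7·n = (65.68, 25.12). Then cos ∠TCN = CT·CN / (|CT||CN|), giving 16.27°.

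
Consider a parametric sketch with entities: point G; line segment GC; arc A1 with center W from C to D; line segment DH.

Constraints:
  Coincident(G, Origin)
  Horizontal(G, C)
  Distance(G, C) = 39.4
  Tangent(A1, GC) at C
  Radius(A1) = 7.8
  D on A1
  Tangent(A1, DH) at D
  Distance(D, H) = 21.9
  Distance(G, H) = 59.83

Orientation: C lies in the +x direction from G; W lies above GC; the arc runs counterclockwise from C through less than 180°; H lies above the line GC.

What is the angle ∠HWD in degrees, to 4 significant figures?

70.40°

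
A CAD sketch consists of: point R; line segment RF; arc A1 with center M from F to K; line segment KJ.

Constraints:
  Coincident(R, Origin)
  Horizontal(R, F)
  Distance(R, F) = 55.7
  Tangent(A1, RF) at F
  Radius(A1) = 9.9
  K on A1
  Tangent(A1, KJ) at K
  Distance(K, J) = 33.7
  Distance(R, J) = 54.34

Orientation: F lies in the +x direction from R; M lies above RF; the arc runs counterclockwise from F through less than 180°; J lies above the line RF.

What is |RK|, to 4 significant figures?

64.64

R is at the origin; R and F share the same y with |RF| = 55.7 and F on the +x side, so F = (55.70, 0.000). Tangency of A1 to RF means the radius MF is perpendicular to RF, so M = F + (0, 9.9) = (55.70, 9.900). Since MK ⟂ KJ (tangency), |MJ| = √(9.9² + 33.7²) = 35.12 regardless of where K sits on A1. So J lies on both circle(R, 54.34) and circle(M, 35.12); the above-RF intersection is J = (37.11, 39.70). K is the foot of the tangent from J: K = (62.28, 17.30).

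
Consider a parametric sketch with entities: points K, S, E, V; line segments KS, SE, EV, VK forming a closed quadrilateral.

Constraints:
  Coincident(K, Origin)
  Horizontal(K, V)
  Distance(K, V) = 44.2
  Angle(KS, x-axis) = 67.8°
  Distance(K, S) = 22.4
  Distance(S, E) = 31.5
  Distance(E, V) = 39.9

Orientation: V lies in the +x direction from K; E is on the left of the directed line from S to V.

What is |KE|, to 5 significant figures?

51.731

K is at the origin; K and V share the same y with |KV| = 44.2 and V in +x, so V = (44.2, 0). KS runs at 67.8° with |KS| = 22.4, so S = (8.4636, 20.740). E is determined by |SE| = 31.5 and |EV| = 39.9 together: it lies at the intersection of circle(S, 31.5) and circle(V, 39.9). With |SV| = 41.318, the foot of the radical line on SV is 13.401 from S and the perpendicular offset is √(31.5² − 13.401²) = 28.507. Taking the left-of-SV solution: E = (34.363, 38.668).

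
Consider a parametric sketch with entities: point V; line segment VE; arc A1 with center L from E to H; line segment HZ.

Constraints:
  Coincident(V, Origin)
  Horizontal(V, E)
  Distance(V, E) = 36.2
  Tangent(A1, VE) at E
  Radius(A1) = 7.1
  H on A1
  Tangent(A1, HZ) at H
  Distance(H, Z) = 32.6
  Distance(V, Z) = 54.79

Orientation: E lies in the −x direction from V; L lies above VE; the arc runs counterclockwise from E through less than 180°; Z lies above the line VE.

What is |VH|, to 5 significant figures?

30.582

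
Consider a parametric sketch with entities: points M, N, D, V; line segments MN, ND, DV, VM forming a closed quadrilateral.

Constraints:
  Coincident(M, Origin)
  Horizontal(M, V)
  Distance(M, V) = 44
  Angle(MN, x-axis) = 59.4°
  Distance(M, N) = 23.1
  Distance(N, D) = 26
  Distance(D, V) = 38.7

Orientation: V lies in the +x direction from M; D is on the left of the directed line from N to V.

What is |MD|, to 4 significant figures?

48.41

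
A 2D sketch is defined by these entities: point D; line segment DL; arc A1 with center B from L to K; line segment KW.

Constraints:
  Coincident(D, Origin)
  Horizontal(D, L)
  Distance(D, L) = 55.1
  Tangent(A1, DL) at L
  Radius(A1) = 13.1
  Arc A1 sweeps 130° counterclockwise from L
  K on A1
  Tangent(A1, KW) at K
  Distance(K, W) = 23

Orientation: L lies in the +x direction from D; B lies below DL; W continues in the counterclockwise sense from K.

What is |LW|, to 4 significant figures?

39.43

D is at the origin; D and L share the same y with |DL| = 55.1 and L on the +x side, so L = (55.10, 0.000). Tangency of A1 to DL means the radius BL is perpendicular to DL, so B = L + (0, -13.1) = (55.10, -13.10). On A1, L sits at bearing 90° from B; a 130° counterclockwise sweep puts K at bearing 220°, so K = B + 13.1·(cos 220°, sin 220°) = (45.06, -21.52). A1 meets KW tangentially, so BK is at right angles to KW, so KW runs along (−sin 220°, cos 220°); with |KW| = 23.0, W = (59.85, -39.14). Then |LW| = |W − L| = 39.43.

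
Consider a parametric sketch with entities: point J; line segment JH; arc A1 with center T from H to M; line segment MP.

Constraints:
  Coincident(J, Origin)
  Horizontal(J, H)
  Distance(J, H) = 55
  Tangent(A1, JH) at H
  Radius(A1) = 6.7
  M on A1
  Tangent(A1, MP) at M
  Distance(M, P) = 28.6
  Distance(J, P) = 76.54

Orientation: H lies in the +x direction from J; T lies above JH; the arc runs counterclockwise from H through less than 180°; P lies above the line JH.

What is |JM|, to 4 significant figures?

61.63

Checks: |TM| = 6.700 ✓; ∠(TM, MP) = 90.00° ✓; |MP| = 28.60 ✓; |JP| = 76.54 ✓.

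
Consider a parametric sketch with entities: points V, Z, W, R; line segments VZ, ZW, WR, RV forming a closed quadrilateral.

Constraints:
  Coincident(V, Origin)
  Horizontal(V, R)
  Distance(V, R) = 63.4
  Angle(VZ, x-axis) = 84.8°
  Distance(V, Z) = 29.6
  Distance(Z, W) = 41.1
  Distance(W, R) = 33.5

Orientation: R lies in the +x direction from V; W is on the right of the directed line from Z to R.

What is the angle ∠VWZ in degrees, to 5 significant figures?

46.004°

V is at the origin; V and R share the same y with |VR| = 63.4 and R in +x, so R = (63.4, 0). VZ runs at 84.8° with |VZ| = 29.6, so Z = (2.6827, 29.478). W is determined by |ZW| = 41.1 and |WR| = 33.5 together: it lies at the intersection of circle(Z, 41.1) and circle(R, 33.5). With |ZR| = 67.495, the foot of the radical line on ZR is 37.947 from Z and the perpendicular offset is √(41.1² − 37.947²) = 15.786. Taking the right-of-ZR solution: W = (29.925, -1.2962).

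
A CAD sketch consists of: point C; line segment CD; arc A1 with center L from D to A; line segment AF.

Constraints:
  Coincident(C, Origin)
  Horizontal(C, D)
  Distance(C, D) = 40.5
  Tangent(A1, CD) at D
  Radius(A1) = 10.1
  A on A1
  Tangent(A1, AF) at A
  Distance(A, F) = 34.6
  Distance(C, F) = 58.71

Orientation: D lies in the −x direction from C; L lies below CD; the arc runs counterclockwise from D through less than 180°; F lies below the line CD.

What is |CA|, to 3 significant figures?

51.8

Checks: ∠(LD, DC) = 90.00° ✓; |LD| = 10.10 ✓; |LA| = 10.10 ✓; ∠(LA, AF) = 90.00° ✓; |AF| = 34.60 ✓; |CF| = 58.71 ✓.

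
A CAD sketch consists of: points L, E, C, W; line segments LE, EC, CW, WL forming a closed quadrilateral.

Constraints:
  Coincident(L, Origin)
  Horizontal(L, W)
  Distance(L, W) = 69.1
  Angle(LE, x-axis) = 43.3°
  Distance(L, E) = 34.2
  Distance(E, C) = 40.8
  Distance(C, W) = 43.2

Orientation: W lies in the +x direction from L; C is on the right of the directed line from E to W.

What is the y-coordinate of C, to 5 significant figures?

-17.092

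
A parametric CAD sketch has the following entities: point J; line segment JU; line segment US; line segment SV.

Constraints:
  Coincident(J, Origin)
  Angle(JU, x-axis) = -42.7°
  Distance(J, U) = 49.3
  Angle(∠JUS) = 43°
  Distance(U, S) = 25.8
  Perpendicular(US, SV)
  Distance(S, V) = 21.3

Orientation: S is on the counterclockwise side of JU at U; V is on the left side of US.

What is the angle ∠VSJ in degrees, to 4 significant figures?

16.96°

J is at the origin; JU runs at -42.7° with length 49.3, so U = 49.3·(cos -42.7°, sin -42.7°) = (36.23, -33.43). ∠JUS = 43.0°, so US runs at -42.7° + (180° − 43.0°) = 94.30° from the x-axis; with |US| = 25.8, S = U + 25.8·(cos 94.30°, sin 94.30°) = (34.30, -7.706). US is perpendicular to SV; with |SV| = 21.3 on the left of US, V = S + 21.3·(-0.9972, -0.07498) = (13.06, -9.303). Then cos ∠VSJ = SV·SJ / (|SV||SJ|), giving 16.96°.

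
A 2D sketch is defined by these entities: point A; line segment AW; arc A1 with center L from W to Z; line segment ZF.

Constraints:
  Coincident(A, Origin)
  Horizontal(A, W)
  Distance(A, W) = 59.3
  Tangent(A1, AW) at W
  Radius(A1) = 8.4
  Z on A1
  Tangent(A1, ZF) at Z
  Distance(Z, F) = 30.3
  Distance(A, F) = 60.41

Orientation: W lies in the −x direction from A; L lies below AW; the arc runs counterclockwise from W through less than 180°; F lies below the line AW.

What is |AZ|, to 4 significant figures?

67.32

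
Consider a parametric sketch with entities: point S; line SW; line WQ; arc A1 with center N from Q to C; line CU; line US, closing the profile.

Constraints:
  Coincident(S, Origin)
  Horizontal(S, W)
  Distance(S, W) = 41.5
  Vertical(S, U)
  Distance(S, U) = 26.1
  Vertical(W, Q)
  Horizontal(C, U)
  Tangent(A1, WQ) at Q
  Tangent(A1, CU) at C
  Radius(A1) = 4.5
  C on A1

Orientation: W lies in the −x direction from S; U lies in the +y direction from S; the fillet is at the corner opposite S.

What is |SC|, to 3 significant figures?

45.3

S is at the origin; S and W share the same y with |SW| = 41.5 and W on the −x side, so W = (-41.5, 0.00). S and U share the same x with |SU| = 26.1 and U on the +y side, so U = (0.00, 26.1). The virtual corner opposite S is at (-41.5, 26.1). A1 meets WQ tangentially, so NQ is at right angles to WQ and the tangent condition forces NC to be normal to CU, with radius 4.5, so the center N sits 4.5 in from both sides at N = (-37.0, 21.6). That places the tangent points at Q = (-41.5, 21.6) on WQ and C = (-37.0, 26.1) on CU. Then |SC| = |C − S| = 45.3.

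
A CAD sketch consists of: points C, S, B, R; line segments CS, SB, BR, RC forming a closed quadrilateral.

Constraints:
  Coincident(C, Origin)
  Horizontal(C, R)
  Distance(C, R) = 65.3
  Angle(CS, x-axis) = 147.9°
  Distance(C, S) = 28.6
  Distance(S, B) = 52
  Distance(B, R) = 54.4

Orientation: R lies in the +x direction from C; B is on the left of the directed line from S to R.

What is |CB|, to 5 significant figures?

42.451

Checks: |SB| = 52.00 ✓; |BR| = 54.40 ✓.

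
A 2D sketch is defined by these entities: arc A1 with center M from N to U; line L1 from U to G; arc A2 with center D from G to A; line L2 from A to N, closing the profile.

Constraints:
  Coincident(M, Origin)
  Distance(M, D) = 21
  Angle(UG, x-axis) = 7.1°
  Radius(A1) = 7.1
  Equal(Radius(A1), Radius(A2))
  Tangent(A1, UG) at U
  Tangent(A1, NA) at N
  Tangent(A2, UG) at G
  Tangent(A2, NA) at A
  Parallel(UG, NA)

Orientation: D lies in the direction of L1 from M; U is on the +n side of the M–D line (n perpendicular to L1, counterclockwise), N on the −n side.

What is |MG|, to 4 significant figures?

22.17

The slot axis is L1's direction at 7.1°, so u = (cos 7.1°, sin 7.1°) = (0.9923, 0.1236) and n = (−sin 7.1°, cos 7.1°) = (-0.1236, 0.9923). M is at the origin and D lies 21.0 along u from M, so D = 21.0·u = (20.84, 2.596). Tangency of A1 to both parallel lines with radius 7.1 puts U and N at M ± 7.1·n: U = (-0.8776, 7.046), N = (0.8776, -7.046). Equal radii place G and A the same way about D: G = D + 7.1·n = (19.96, 9.641), A = D − 7.1·n = (21.72, -4.450). Then |MG| = |G − M| = 22.17.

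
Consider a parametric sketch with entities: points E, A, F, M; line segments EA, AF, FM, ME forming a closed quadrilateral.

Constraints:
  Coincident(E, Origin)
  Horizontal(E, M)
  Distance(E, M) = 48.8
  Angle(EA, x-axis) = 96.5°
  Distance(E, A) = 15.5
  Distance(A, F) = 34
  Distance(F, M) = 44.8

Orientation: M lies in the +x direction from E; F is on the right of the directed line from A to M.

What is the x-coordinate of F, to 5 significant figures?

7.4836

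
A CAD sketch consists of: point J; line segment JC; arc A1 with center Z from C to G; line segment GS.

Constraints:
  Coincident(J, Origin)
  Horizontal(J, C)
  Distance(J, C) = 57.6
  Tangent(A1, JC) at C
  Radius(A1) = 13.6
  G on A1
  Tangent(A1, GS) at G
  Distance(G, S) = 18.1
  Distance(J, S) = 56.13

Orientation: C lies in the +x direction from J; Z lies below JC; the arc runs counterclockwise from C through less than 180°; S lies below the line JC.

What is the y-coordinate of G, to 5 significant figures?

-14.741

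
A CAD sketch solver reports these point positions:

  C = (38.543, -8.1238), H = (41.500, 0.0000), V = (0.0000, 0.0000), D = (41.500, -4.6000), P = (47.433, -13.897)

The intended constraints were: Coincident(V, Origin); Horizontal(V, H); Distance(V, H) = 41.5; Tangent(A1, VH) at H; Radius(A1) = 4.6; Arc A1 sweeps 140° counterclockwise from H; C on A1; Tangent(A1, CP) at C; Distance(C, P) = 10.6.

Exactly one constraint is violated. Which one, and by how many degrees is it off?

Tangent(A1, CP) at C — off by 7.00°.

V = (0.00, 0.00) ✓; V.y = 0.00, H.y = 0.00 ✓; |VH| = 41.50 ✓; ∠(DH, HV) = 90.00° ✓; |DH| = 4.600 ✓; bearing(D→C) − bearing(D→H) = 140.0° ✓; |DC| = 4.600 ✓; ∠(DC, CP) = 83.00° ✗; |CP| = 10.60 ✓.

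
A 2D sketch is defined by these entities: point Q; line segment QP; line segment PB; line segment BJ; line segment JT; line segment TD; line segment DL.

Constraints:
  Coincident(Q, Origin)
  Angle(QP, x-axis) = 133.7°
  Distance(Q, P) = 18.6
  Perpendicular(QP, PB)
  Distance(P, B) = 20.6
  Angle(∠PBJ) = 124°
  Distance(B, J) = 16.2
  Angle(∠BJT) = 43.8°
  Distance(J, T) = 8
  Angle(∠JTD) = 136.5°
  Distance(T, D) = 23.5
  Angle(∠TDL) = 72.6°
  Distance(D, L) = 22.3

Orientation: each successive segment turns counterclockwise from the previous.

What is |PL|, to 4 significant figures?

33.11

∠JTD = 136.5° gives TD at 99.40° from the x-axis; with |TD| = 23.5, D = (-24.37, 13.06). ∠TDL = 72.6° gives DL at -153.2° from the x-axis; with |DL| = 22.3, L = (-44.27, 3.001). Then |PL| = |L − P| = 33.11.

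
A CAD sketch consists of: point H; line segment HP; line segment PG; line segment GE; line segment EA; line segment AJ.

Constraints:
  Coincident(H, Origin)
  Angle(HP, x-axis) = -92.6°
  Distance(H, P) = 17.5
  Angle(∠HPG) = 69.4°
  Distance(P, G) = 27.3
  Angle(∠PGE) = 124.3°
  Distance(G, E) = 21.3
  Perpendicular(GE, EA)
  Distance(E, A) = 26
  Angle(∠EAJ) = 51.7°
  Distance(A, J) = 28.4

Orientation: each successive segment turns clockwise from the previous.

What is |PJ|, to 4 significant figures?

20.19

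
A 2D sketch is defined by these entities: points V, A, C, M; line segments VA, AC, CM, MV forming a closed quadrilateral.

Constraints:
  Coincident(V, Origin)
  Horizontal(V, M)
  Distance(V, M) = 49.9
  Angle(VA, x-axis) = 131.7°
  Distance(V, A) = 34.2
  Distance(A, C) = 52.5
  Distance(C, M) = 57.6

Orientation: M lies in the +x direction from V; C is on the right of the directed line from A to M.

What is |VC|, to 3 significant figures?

23.2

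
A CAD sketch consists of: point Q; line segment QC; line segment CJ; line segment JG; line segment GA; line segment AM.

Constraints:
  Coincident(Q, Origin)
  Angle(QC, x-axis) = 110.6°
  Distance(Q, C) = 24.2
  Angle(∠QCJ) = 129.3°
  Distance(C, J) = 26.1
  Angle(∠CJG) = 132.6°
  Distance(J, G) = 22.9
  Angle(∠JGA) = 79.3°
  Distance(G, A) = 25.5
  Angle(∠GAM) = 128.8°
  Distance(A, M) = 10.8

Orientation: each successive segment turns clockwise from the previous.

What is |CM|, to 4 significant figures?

28.49

Q is at the origin; QC runs at 110.6° with length 24.2, so C = (-8.515, 22.65). ∠QCJ = 129.3° gives CJ at 59.90° from the x-axis; with |CJ| = 26.1, J = (4.575, 45.23). ∠CJG = 132.6° gives JG at 12.50° from the x-axis; with |JG| = 22.9, G = (26.93, 50.19). ∠JGA = 79.3° gives GA at -88.20° from the x-axis; with |GA| = 25.5, A = (27.73, 24.70). ∠GAM = 128.8° gives AM at -139.4° from the x-axis; with |AM| = 10.8, M = (19.53, 17.67). Then |CM| = |M − C| = 28.49.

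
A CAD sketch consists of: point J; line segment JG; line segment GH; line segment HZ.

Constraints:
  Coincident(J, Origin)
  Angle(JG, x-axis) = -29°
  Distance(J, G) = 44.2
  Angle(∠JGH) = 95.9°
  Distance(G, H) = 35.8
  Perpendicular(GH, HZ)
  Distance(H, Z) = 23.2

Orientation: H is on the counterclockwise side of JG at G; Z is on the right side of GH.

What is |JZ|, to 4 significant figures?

78.35

J is at the origin; JG runs at -29.0° with length 44.2, so G = 44.2·(cos -29.0°, sin -29.0°) = (38.66, -21.43). ∠JGH = 95.9°, so GH runs at -29.0° + (180° − 95.9°) = 55.10° from the x-axis; with |GH| = 35.8, H = G + 35.8·(cos 55.10°, sin 55.10°) = (59.14, 7.933). GH is perpendicular to HZ; with |HZ| = 23.2 on the right of GH, Z = H + 23.2·(0.8202, -0.5721) = (78.17, -5.341). Then |JZ| = |Z − J| = 78.35.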